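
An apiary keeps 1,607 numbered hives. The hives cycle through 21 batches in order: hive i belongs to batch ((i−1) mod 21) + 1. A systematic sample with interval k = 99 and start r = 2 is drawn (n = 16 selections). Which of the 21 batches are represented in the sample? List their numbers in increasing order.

Consecutive selections differ by k = 99, so their batch numbers differ by 99 mod 21 = 15.
gcd(99, 21) = 3, so the sample visits 21/3 = 7 distinct residues mod 21.
Start 2 is batch 2; the batches hit are 2, 5, 8, 11, 14, 17, 20.

2, 5, 8, 11, 14, 17, 20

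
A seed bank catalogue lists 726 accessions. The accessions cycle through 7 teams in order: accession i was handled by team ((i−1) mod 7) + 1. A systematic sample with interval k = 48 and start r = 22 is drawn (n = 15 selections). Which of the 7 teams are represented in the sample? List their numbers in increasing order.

Consecutive selections differ by k = 48, so their team numbers differ by 48 mod 7 = 6.
gcd(48, 7) = 1, so the sample visits 7/1 = 7 distinct residues mod 7.
Start 22 is team 1; the teams hit are 1, 2, 3, 4, 5, 6, 7.

1, 2, 3, 4, 5, 6, 7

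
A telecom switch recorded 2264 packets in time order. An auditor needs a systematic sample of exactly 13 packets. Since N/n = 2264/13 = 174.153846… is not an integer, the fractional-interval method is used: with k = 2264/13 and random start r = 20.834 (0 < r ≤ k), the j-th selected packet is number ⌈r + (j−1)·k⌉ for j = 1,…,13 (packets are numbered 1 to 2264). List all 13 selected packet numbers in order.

j=1: r + 0k = 20.834 → ⌈·⌉ = 21
j=2: r + 1k = 194.987846… → ⌈·⌉ = 195
j=3: r + 2k = 369.141692… → ⌈·⌉ = 370
j=4: r + 3k = 543.295538… → ⌈·⌉ = 544
j=5: r + 4k = 717.449384… → ⌈·⌉ = 718
j=6: r + 5k = 891.603230… → ⌈·⌉ = 892
j=7: r + 6k = 1065.757076… → ⌈·⌉ = 1066
j=8: r + 7k = 1239.910923… → ⌈·⌉ = 1240
j=9: r + 8k = 1414.064769… → ⌈·⌉ = 1415
j=10: r + 9k = 1588.218615… → ⌈·⌉ = 1589
j=11: r + 10k = 1762.372461… → ⌈·⌉ = 1763
j=12: r + 11k = 1936.526307… → ⌈·⌉ = 1937
j=13: r + 12k = 2110.680153… → ⌈·⌉ = 2111

21, 195, 370, 544, 718, 892, 1066, 1240, 1415, 1589, 1763, 1937, 2111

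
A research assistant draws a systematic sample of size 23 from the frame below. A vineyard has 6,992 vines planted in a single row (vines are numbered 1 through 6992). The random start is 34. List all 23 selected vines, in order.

k = N/n = 6992/23 = 304
vine 1: 34
vine 2: 34 + 304 = 338
vine 3: 338 + 304 = 642
vine 4: 642 + 304 = 946
vine 5: 946 + 304 = 1250
vine 6: 1250 + 304 = 1554
vine 7: 1554 + 304 = 1858
vine 8: 1858 + 304 = 2162
vine 9: 2162 + 304 = 2466
vine 10: 2466 + 304 = 2770
vine 11: 2770 + 304 = 3074
vine 12: 3074 + 304 = 3378
vine 13: 3378 + 304 = 3682
vine 14: 3682 + 304 = 3986
vine 15: 3986 + 304 = 4290
vine 16: 4290 + 304 = 4594
vine 17: 4594 + 304 = 4898
vine 18: 4898 + 304 = 5202
vine 19: 5202 + 304 = 5506
vine 20: 5506 + 304 = 5810
vine 21: 5810 + 304 = 6114
vine 22: 6114 + 304 = 6418
vine 23: 6418 + 304 = 6722

34, 338, 642, 946, 1250, 1554, 1858, 2162, 2466, 2770, 3074, 3378, 3682, 3986, 4290, 4594, 4898, 5202, 5506, 5810, 6114, 6418, 6722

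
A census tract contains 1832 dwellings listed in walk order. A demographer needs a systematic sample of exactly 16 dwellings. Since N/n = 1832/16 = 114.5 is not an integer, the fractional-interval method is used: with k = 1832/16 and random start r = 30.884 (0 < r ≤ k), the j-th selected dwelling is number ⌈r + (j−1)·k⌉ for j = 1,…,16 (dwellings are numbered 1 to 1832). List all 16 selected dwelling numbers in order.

31, 146, 260, 375, 489, 604, 718, 833, 947, 1062, 1176, 1291, 1405, 1520, 1634, 1749

j=1: r + 0k = 30.884 → ⌈·⌉ = 31
j=2: r + 1k = 145.384 → ⌈·⌉ = 146
j=3: r + 2k = 259.884 → ⌈·⌉ = 260
j=4: r + 3k = 374.384 → ⌈·⌉ = 375
j=5: r + 4k = 488.884 → ⌈·⌉ = 489
j=6: r + 5k = 603.384 → ⌈·⌉ = 604
j=7: r + 6k = 717.884 → ⌈·⌉ = 718
j=8: r + 7k = 832.384 → ⌈·⌉ = 833
j=9: r + 8k = 946.884 → ⌈·⌉ = 947
j=10: r + 9k = 1061.384 → ⌈·⌉ = 1062
j=11: r + 10k = 1175.884 → ⌈·⌉ = 1176
j=12: r + 11k = 1290.384 → ⌈·⌉ = 1291
j=13: r + 12k = 1404.884 → ⌈·⌉ = 1405
j=14: r + 13k = 1519.384 → ⌈·⌉ = 1520
j=15: r + 14k = 1633.884 → ⌈·⌉ = 1634
j=16: r + 15k = 1748.384 → ⌈·⌉ = 1749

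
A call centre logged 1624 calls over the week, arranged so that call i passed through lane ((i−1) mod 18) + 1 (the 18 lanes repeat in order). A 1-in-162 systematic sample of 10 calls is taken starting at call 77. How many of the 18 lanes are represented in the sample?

1

Consecutive selections differ by k = 162, so their lane numbers differ by 162 mod 18 = 0.
gcd(162, 18) = 18, so the sample visits 18/18 = 1 distinct residues mod 18.
Start 77 is lane 5; the lanes hit are 5.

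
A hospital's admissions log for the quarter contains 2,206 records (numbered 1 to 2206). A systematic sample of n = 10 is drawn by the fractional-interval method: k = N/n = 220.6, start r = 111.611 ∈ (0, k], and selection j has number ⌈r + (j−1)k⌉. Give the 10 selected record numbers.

j=1: r + 0k = 111.611 → ⌈·⌉ = 112
j=2: r + 1k = 332.211 → ⌈·⌉ = 333
j=3: r + 2k = 552.811 → ⌈·⌉ = 553
j=4: r + 3k = 773.411 → ⌈·⌉ = 774
j=5: r + 4k = 994.011 → ⌈·⌉ = 995
j=6: r + 5k = 1214.611 → ⌈·⌉ = 1215
j=7: r + 6k = 1435.211 → ⌈·⌉ = 1436
j=8: r + 7k = 1655.811 → ⌈·⌉ = 1656
j=9: r + 8k = 1876.411 → ⌈·⌉ = 1877
j=10: r + 9k = 2097.011 → ⌈·⌉ = 2098

112, 333, 553, 774, 995, 1215, 1436, 1656, 1877, 2098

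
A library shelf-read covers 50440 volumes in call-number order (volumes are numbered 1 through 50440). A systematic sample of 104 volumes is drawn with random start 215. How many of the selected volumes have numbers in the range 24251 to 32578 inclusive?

k = 50440/104 = 485
First selection ≥ 24251: 215 + ⌈(24251−215)/485⌉·485 = 215 + 50×485 = 24465
Last selection ≤ 32578: 215 + ⌊(32578−215)/485⌋·485 = 215 + 66×485 = 32225
Count = 66 − 50 + 1 = 17

17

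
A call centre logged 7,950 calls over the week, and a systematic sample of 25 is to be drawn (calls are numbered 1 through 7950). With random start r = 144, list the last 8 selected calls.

k = N/n = 7950/25 = 318
18th selection = 144 + 17×318 = 5550
19th: 5550 + 318 = 5868
20th: 5868 + 318 = 6186
21st: 6186 + 318 = 6504
22nd: 6504 + 318 = 6822
23rd: 6822 + 318 = 7140
24th: 7140 + 318 = 7458
25th: 7458 + 318 = 7776

5550, 5868, 6186, 6504, 6822, 7140, 7458, 7776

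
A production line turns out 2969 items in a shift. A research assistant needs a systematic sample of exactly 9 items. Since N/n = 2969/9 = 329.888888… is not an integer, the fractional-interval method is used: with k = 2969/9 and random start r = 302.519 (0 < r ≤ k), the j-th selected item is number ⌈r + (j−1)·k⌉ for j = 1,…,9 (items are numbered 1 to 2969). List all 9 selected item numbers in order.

j=1: r + 0k = 302.519 → ⌈·⌉ = 303
j=2: r + 1k = 632.407888… → ⌈·⌉ = 633
j=3: r + 2k = 962.296777… → ⌈·⌉ = 963
j=4: r + 3k = 1292.185666… → ⌈·⌉ = 1293
j=5: r + 4k = 1622.074555… → ⌈·⌉ = 1623
j=6: r + 5k = 1951.963444… → ⌈·⌉ = 1952
j=7: r + 6k = 2281.852333… → ⌈·⌉ = 2282
j=8: r + 7k = 2611.741222… → ⌈·⌉ = 2612
j=9: r + 8k = 2941.630111… → ⌈·⌉ = 2942

303, 633, 963, 1293, 1623, 1952, 2282, 2612, 2942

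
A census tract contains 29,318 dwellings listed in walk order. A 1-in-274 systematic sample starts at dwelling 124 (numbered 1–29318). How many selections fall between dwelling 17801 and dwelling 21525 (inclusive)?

14

k = 274
First selection ≥ 17801: 124 + ⌈(17801−124)/274⌉·274 = 124 + 65×274 = 17934
Last selection ≤ 21525: 124 + ⌊(21525−124)/274⌋·274 = 124 + 78×274 = 21496
Count = 78 − 65 + 1 = 14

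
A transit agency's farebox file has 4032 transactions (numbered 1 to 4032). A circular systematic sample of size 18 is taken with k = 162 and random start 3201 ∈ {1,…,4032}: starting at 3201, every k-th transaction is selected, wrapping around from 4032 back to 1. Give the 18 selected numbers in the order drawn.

Selection 1: 3201
Selection 2: 3201 + 162 = 3363
Selection 3: 3363 + 162 = 3525
Selection 4: 3525 + 162 = 3687
Selection 5: 3687 + 162 = 3849
Selection 6: 3849 + 162 = 4011
Selection 7: 4011 + 162 = 4173 → 4173 − 4032 = 141
Selection 8: 141 + 162 = 303
Selection 9: 303 + 162 = 465
Selection 10: 465 + 162 = 627
Selection 11: 627 + 162 = 789
Selection 12: 789 + 162 = 951
Selection 13: 951 + 162 = 1113
Selection 14: 1113 + 162 = 1275
Selection 15: 1275 + 162 = 1437
Selection 16: 1437 + 162 = 1599
Selection 17: 1599 + 162 = 1761
Selection 18: 1761 + 162 = 1923

3201, 3363, 3525, 3687, 3849, 4011, 141, 303, 465, 627, 789, 951, 1113, 1275, 1437, 1599, 1761, 1923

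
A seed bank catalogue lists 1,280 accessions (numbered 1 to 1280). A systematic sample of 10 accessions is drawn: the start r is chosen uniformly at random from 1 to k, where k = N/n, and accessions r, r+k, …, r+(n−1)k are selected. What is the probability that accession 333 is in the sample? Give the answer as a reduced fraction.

1/128

k = 1280/10 = 128.
Accession 333 is selected iff r ≡ 333 (mod 128); exactly one such r in {1,…,128}.
Inclusion probability = 1/128.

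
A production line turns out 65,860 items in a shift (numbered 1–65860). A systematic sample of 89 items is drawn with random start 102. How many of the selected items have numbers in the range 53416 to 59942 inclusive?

k = 65860/89 = 740
First selection ≥ 53416: 102 + ⌈(53416−102)/740⌉·740 = 102 + 73×740 = 54122
Last selection ≤ 59942: 102 + ⌊(59942−102)/740⌋·740 = 102 + 80×740 = 59302
Count = 80 − 73 + 1 = 8

8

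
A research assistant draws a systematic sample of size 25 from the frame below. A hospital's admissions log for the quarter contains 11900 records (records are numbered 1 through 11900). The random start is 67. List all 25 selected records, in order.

67, 543, 1019, 1495, 1971, 2447, 2923, 3399, 3875, 4351, 4827, 5303, 5779, 6255, 6731, 7207, 7683, 8159, 8635, 9111, 9587, 10063, 10539, 11015, 11491

k = N/n = 11900/25 = 476
record 1: 67
record 2: 67 + 476 = 543
record 3: 543 + 476 = 1019
record 4: 1019 + 476 = 1495
record 5: 1495 + 476 = 1971
record 6: 1971 + 476 = 2447
record 7: 2447 + 476 = 2923
record 8: 2923 + 476 = 3399
record 9: 3399 + 476 = 3875
record 10: 3875 + 476 = 4351
record 11: 4351 + 476 = 4827
record 12: 4827 + 476 = 5303
record 13: 5303 + 476 = 5779
record 14: 5779 + 476 = 6255
record 15: 6255 + 476 = 6731
record 16: 6731 + 476 = 7207
record 17: 7207 + 476 = 7683
record 18: 7683 + 476 = 8159
record 19: 8159 + 476 = 8635
record 20: 8635 + 476 = 9111
record 21: 9111 + 476 = 9587
record 22: 9587 + 476 = 10063
record 23: 10063 + 476 = 10539
record 24: 10539 + 476 = 11015
record 25: 11015 + 476 = 11491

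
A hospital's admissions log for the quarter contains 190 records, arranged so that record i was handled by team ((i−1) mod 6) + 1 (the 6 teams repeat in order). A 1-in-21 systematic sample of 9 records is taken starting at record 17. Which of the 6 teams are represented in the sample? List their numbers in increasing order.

2, 5

Consecutive selections differ by k = 21, so their team numbers differ by 21 mod 6 = 3.
gcd(21, 6) = 3, so the sample visits 6/3 = 2 distinct residues mod 6.
Start 17 is team 5; the teams hit are 2, 5.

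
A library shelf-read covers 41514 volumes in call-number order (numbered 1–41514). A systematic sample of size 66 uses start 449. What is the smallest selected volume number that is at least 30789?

31270

k = 41514/66 = 629
Steps past start: ⌈(30789 − 449)/629⌉ = ⌈30340/629⌉ = 49
Selected volume: 449 + 49×629 = 31270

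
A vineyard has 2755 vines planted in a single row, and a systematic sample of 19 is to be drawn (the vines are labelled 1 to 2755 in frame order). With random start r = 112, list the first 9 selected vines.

k = N/n = 2755/19 = 145
vine 1: 112
vine 2: 112 + 145 = 257
vine 3: 257 + 145 = 402
vine 4: 402 + 145 = 547
vine 5: 547 + 145 = 692
vine 6: 692 + 145 = 837
vine 7: 837 + 145 = 982
vine 8: 982 + 145 = 1127
vine 9: 1127 + 145 = 1272

112, 257, 402, 547, 692, 837, 982, 1127, 1272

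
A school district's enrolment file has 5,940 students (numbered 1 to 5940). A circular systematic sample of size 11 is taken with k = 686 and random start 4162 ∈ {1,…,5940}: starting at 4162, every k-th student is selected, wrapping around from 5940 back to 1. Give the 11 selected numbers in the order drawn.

Selection 1: 4162
Selection 2: 4162 + 686 = 4848
Selection 3: 4848 + 686 = 5534
Selection 4: 5534 + 686 = 6220 → 6220 − 5940 = 280
Selection 5: 280 + 686 = 966
Selection 6: 966 + 686 = 1652
Selection 7: 1652 + 686 = 2338
Selection 8: 2338 + 686 = 3024
Selection 9: 3024 + 686 = 3710
Selection 10: 3710 + 686 = 4396
Selection 11: 4396 + 686 = 5082

4162, 4848, 5534, 280, 966, 1652, 2338, 3024, 3710, 4396, 5082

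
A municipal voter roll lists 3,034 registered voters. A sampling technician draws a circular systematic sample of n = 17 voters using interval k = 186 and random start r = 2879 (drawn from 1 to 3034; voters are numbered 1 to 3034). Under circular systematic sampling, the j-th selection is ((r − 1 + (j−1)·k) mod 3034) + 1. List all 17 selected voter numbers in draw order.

2879, 31, 217, 403, 589, 775, 961, 1147, 1333, 1519, 1705, 1891, 2077, 2263, 2449, 2635, 2821

Selection 1: 2879
Selection 2: 2879 + 186 = 3065 → 3065 − 3034 = 31
Selection 3: 31 + 186 = 217
Selection 4: 217 + 186 = 403
Selection 5: 403 + 186 = 589
Selection 6: 589 + 186 = 775
Selection 7: 775 + 186 = 961
Selection 8: 961 + 186 = 1147
Selection 9: 1147 + 186 = 1333
Selection 10: 1333 + 186 = 1519
Selection 11: 1519 + 186 = 1705
Selection 12: 1705 + 186 = 1891
Selection 13: 1891 + 186 = 2077
Selection 14: 2077 + 186 = 2263
Selection 15: 2263 + 186 = 2449
Selection 16: 2449 + 186 = 2635
Selection 17: 2635 + 186 = 2821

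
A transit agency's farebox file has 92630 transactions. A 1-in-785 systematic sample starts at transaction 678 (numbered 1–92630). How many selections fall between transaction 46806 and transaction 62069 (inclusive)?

k = 785
First selection ≥ 46806: 678 + ⌈(46806−678)/785⌉·785 = 678 + 59×785 = 46993
Last selection ≤ 62069: 678 + ⌊(62069−678)/785⌋·785 = 678 + 78×785 = 61908
Count = 78 − 59 + 1 = 20

20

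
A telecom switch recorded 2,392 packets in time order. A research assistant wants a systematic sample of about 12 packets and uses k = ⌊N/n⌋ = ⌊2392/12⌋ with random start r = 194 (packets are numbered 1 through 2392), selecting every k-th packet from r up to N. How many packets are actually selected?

k = ⌊2392/12⌋ = 199
Achieved size = ⌊(2392 − 194)/199⌋ + 1 = ⌊2198/199⌋ + 1 = 11 + 1 = 12
(last selection: 194 + 11×199 = 2383 ≤ 2392; next would be 2582 > 2392)

12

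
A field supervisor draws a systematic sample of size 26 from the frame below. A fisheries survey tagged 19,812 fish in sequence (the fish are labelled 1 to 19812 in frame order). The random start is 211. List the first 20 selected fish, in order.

211, 973, 1735, 2497, 3259, 4021, 4783, 5545, 6307, 7069, 7831, 8593, 9355, 10117, 10879, 11641, 12403, 13165, 13927, 14689

k = N/n = 19812/26 = 762
fish 1: 211
fish 2: 211 + 762 = 973
fish 3: 973 + 762 = 1735
fish 4: 1735 + 762 = 2497
fish 5: 2497 + 762 = 3259
fish 6: 3259 + 762 = 4021
fish 7: 4021 + 762 = 4783
fish 8: 4783 + 762 = 5545
fish 9: 5545 + 762 = 6307
fish 10: 6307 + 762 = 7069
fish 11: 7069 + 762 = 7831
fish 12: 7831 + 762 = 8593
fish 13: 8593 + 762 = 9355
fish 14: 9355 + 762 = 10117
fish 15: 10117 + 762 = 10879
fish 16: 10879 + 762 = 11641
fish 17: 11641 + 762 = 12403
fish 18: 12403 + 762 = 13165
fish 19: 13165 + 762 = 13927
fish 20: 13927 + 762 = 14689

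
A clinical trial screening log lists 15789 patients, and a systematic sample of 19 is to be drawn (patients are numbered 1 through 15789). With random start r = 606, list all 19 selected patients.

606, 1437, 2268, 3099, 3930, 4761, 5592, 6423, 7254, 8085, 8916, 9747, 10578, 11409, 12240, 13071, 13902, 14733, 15564

k = N/n = 15789/19 = 831
patient 1: 606
patient 2: 606 + 831 = 1437
patient 3: 1437 + 831 = 2268
patient 4: 2268 + 831 = 3099
patient 5: 3099 + 831 = 3930
patient 6: 3930 + 831 = 4761
patient 7: 4761 + 831 = 5592
patient 8: 5592 + 831 = 6423
patient 9: 6423 + 831 = 7254
patient 10: 7254 + 831 = 8085
patient 11: 8085 + 831 = 8916
patient 12: 8916 + 831 = 9747
patient 13: 9747 + 831 = 10578
patient 14: 10578 + 831 = 11409
patient 15: 11409 + 831 = 12240
patient 16: 12240 + 831 = 13071
patient 17: 13071 + 831 = 13902
patient 18: 13902 + 831 = 14733
patient 19: 14733 + 831 = 15564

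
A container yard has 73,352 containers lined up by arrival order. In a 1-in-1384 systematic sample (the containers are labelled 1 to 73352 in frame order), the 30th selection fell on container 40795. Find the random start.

k = 1384
r = 40795 − (30−1)×1384 = 40795 − 40136 = 659

659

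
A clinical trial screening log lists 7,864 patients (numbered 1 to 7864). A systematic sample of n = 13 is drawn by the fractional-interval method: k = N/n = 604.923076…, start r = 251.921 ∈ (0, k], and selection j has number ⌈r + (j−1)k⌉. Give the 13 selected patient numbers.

j=1: r + 0k = 251.921 → ⌈·⌉ = 252
j=2: r + 1k = 856.844076… → ⌈·⌉ = 857
j=3: r + 2k = 1461.767153… → ⌈·⌉ = 1462
j=4: r + 3k = 2066.690230… → ⌈·⌉ = 2067
j=5: r + 4k = 2671.613307… → ⌈·⌉ = 2672
j=6: r + 5k = 3276.536384… → ⌈·⌉ = 3277
j=7: r + 6k = 3881.459461… → ⌈·⌉ = 3882
j=8: r + 7k = 4486.382538… → ⌈·⌉ = 4487
j=9: r + 8k = 5091.305615… → ⌈·⌉ = 5092
j=10: r + 9k = 5696.228692… → ⌈·⌉ = 5697
j=11: r + 10k = 6301.151769… → ⌈·⌉ = 6302
j=12: r + 11k = 6906.074846… → ⌈·⌉ = 6907
j=13: r + 12k = 7510.997923… → ⌈·⌉ = 7511

252, 857, 1462, 2067, 2672, 3277, 3882, 4487, 5092, 5697, 6302, 6907, 7511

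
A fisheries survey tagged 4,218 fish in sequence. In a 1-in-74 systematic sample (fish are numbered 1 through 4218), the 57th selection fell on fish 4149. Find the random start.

k = 74
r = 4149 − (57−1)×74 = 4149 − 4144 = 5

5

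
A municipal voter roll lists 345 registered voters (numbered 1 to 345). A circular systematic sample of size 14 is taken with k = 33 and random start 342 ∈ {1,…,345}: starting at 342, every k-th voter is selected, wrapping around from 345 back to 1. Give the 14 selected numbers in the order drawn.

Selection 1: 342
Selection 2: 342 + 33 = 375 → 375 − 345 = 30
Selection 3: 30 + 33 = 63
Selection 4: 63 + 33 = 96
Selection 5: 96 + 33 = 129
Selection 6: 129 + 33 = 162
Selection 7: 162 + 33 = 195
Selection 8: 195 + 33 = 228
Selection 9: 228 + 33 = 261
Selection 10: 261 + 33 = 294
Selection 11: 294 + 33 = 327
Selection 12: 327 + 33 = 360 → 360 − 345 = 15
Selection 13: 15 + 33 = 48
Selection 14: 48 + 33 = 81

342, 30, 63, 96, 129, 162, 195, 228, 261, 294, 327, 15, 48, 81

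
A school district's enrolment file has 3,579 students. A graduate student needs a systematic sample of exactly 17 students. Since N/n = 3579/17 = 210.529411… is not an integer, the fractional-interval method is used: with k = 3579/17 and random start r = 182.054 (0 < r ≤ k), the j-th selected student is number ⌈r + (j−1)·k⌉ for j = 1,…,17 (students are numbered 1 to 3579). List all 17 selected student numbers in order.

j=1: r + 0k = 182.054 → ⌈·⌉ = 183
j=2: r + 1k = 392.583411… → ⌈·⌉ = 393
j=3: r + 2k = 603.112823… → ⌈·⌉ = 604
j=4: r + 3k = 813.642235… → ⌈·⌉ = 814
j=5: r + 4k = 1024.171647… → ⌈·⌉ = 1025
j=6: r + 5k = 1234.701058… → ⌈·⌉ = 1235
j=7: r + 6k = 1445.230470… → ⌈·⌉ = 1446
j=8: r + 7k = 1655.759882… → ⌈·⌉ = 1656
j=9: r + 8k = 1866.289294… → ⌈·⌉ = 1867
j=10: r + 9k = 2076.818705… → ⌈·⌉ = 2077
j=11: r + 10k = 2287.348117… → ⌈·⌉ = 2288
j=12: r + 11k = 2497.877529… → ⌈·⌉ = 2498
j=13: r + 12k = 2708.406941… → ⌈·⌉ = 2709
j=14: r + 13k = 2918.936352… → ⌈·⌉ = 2919
j=15: r + 14k = 3129.465764… → ⌈·⌉ = 3130
j=16: r + 15k = 3339.995176… → ⌈·⌉ = 3340
j=17: r + 16k = 3550.524588… → ⌈·⌉ = 3551

183, 393, 604, 814, 1025, 1235, 1446, 1656, 1867, 2077, 2288, 2498, 2709, 2919, 3130, 3340, 3551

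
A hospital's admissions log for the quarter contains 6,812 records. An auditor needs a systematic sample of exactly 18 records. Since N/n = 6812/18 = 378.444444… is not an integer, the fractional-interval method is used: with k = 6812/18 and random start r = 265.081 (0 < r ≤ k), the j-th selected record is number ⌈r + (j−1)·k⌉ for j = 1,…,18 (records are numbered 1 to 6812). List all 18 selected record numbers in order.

266, 644, 1022, 1401, 1779, 2158, 2536, 2915, 3293, 3672, 4050, 4428, 4807, 5185, 5564, 5942, 6321, 6699

j=1: r + 0k = 265.081 → ⌈·⌉ = 266
j=2: r + 1k = 643.525444… → ⌈·⌉ = 644
j=3: r + 2k = 1021.969888… → ⌈·⌉ = 1022
j=4: r + 3k = 1400.414333… → ⌈·⌉ = 1401
j=5: r + 4k = 1778.858777… → ⌈·⌉ = 1779
j=6: r + 5k = 2157.303222… → ⌈·⌉ = 2158
j=7: r + 6k = 2535.747666… → ⌈·⌉ = 2536
j=8: r + 7k = 2914.192111… → ⌈·⌉ = 2915
j=9: r + 8k = 3292.636555… → ⌈·⌉ = 3293
j=10: r + 9k = 3671.081 → ⌈·⌉ = 3672
j=11: r + 10k = 4049.525444… → ⌈·⌉ = 4050
j=12: r + 11k = 4427.969888… → ⌈·⌉ = 4428
j=13: r + 12k = 4806.414333… → ⌈·⌉ = 4807
j=14: r + 13k = 5184.858777… → ⌈·⌉ = 5185
j=15: r + 14k = 5563.303222… → ⌈·⌉ = 5564
j=16: r + 15k = 5941.747666… → ⌈·⌉ = 5942
j=17: r + 16k = 6320.192111… → ⌈·⌉ = 6321
j=18: r + 17k = 6698.636555… → ⌈·⌉ = 6699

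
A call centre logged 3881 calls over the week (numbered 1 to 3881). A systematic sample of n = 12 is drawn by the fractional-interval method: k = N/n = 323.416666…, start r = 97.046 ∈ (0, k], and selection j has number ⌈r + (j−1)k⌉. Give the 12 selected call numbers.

98, 421, 744, 1068, 1391, 1715, 2038, 2361, 2685, 3008, 3332, 3655

j=1: r + 0k = 97.046 → ⌈·⌉ = 98
j=2: r + 1k = 420.462666… → ⌈·⌉ = 421
j=3: r + 2k = 743.879333… → ⌈·⌉ = 744
j=4: r + 3k = 1067.296 → ⌈·⌉ = 1068
j=5: r + 4k = 1390.712666… → ⌈·⌉ = 1391
j=6: r + 5k = 1714.129333… → ⌈·⌉ = 1715
j=7: r + 6k = 2037.546 → ⌈·⌉ = 2038
j=8: r + 7k = 2360.962666… → ⌈·⌉ = 2361
j=9: r + 8k = 2684.379333… → ⌈·⌉ = 2685
j=10: r + 9k = 3007.796 → ⌈·⌉ = 3008
j=11: r + 10k = 3331.212666… → ⌈·⌉ = 3332
j=12: r + 11k = 3654.629333… → ⌈·⌉ = 3655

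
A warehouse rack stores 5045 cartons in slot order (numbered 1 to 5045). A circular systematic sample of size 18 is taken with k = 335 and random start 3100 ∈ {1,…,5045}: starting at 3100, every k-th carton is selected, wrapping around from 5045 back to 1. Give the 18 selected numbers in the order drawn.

3100, 3435, 3770, 4105, 4440, 4775, 65, 400, 735, 1070, 1405, 1740, 2075, 2410, 2745, 3080, 3415, 3750

Selection 1: 3100
Selection 2: 3100 + 335 = 3435
Selection 3: 3435 + 335 = 3770
Selection 4: 3770 + 335 = 4105
Selection 5: 4105 + 335 = 4440
Selection 6: 4440 + 335 = 4775
Selection 7: 4775 + 335 = 5110 → 5110 − 5045 = 65
Selection 8: 65 + 335 = 400
Selection 9: 400 + 335 = 735
Selection 10: 735 + 335 = 1070
Selection 11: 1070 + 335 = 1405
Selection 12: 1405 + 335 = 1740
Selection 13: 1740 + 335 = 2075
Selection 14: 2075 + 335 = 2410
Selection 15: 2410 + 335 = 2745
Selection 16: 2745 + 335 = 3080
Selection 17: 3080 + 335 = 3415
Selection 18: 3415 + 335 = 3750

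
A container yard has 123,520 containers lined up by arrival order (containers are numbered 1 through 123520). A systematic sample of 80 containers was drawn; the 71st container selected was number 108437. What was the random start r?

357

k = 123520/80 = 1544
r = 108437 − (71−1)×1544 = 108437 − 108080 = 357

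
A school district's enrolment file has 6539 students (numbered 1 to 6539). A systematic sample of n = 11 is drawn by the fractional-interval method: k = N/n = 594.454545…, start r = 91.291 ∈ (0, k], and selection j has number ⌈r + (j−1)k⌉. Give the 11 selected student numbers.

j=1: r + 0k = 91.291 → ⌈·⌉ = 92
j=2: r + 1k = 685.745545… → ⌈·⌉ = 686
j=3: r + 2k = 1280.200090… → ⌈·⌉ = 1281
j=4: r + 3k = 1874.654636… → ⌈·⌉ = 1875
j=5: r + 4k = 2469.109181… → ⌈·⌉ = 2470
j=6: r + 5k = 3063.563727… → ⌈·⌉ = 3064
j=7: r + 6k = 3658.018272… → ⌈·⌉ = 3659
j=8: r + 7k = 4252.472818… → ⌈·⌉ = 4253
j=9: r + 8k = 4846.927363… → ⌈·⌉ = 4847
j=10: r + 9k = 5441.381909… → ⌈·⌉ = 5442
j=11: r + 10k = 6035.836454… → ⌈·⌉ = 6036

92, 686, 1281, 1875, 2470, 3064, 3659, 4253, 4847, 5442, 6036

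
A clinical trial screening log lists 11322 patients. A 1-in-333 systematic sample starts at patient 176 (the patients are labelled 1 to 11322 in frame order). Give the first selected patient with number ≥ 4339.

k = 333
Steps past start: ⌈(4339 − 176)/333⌉ = ⌈4163/333⌉ = 13
Selected patient: 176 + 13×333 = 4505

4505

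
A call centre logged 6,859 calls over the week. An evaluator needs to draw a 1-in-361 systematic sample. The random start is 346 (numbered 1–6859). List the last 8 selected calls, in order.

12th selection = 346 + 11×361 = 4317
13th: 4317 + 361 = 4678
14th: 4678 + 361 = 5039
15th: 5039 + 361 = 5400
16th: 5400 + 361 = 5761
17th: 5761 + 361 = 6122
18th: 6122 + 361 = 6483
19th: 6483 + 361 = 6844

4317, 4678, 5039, 5400, 5761, 6122, 6483, 6844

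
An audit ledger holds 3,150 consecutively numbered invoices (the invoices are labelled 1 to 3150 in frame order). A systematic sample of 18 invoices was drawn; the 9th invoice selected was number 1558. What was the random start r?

158

k = 3150/18 = 175
r = 1558 − (9−1)×175 = 1558 − 1400 = 158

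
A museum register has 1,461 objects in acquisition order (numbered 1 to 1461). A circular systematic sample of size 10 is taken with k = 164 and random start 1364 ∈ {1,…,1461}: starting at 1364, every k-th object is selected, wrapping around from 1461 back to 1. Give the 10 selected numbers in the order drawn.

1364, 67, 231, 395, 559, 723, 887, 1051, 1215, 1379

Selection 1: 1364
Selection 2: 1364 + 164 = 1528 → 1528 − 1461 = 67
Selection 3: 67 + 164 = 231
Selection 4: 231 + 164 = 395
Selection 5: 395 + 164 = 559
Selection 6: 559 + 164 = 723
Selection 7: 723 + 164 = 887
Selection 8: 887 + 164 = 1051
Selection 9: 1051 + 164 = 1215
Selection 10: 1215 + 164 = 1379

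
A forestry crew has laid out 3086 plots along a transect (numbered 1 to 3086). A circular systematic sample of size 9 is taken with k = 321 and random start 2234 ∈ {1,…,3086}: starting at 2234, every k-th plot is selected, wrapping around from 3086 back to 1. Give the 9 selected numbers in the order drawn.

2234, 2555, 2876, 111, 432, 753, 1074, 1395, 1716

Selection 1: 2234
Selection 2: 2234 + 321 = 2555
Selection 3: 2555 + 321 = 2876
Selection 4: 2876 + 321 = 3197 → 3197 − 3086 = 111
Selection 5: 111 + 321 = 432
Selection 6: 432 + 321 = 753
Selection 7: 753 + 321 = 1074
Selection 8: 1074 + 321 = 1395
Selection 9: 1395 + 321 = 1716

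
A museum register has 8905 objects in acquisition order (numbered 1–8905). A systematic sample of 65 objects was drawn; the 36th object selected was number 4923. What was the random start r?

k = 8905/65 = 137
r = 4923 − (36−1)×137 = 4923 − 4795 = 128

128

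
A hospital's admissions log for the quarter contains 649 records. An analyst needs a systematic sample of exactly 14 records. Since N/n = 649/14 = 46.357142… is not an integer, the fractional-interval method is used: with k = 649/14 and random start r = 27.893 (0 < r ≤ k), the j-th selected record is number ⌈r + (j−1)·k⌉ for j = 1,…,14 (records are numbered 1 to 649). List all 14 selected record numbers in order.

j=1: r + 0k = 27.893 → ⌈·⌉ = 28
j=2: r + 1k = 74.250142… → ⌈·⌉ = 75
j=3: r + 2k = 120.607285… → ⌈·⌉ = 121
j=4: r + 3k = 166.964428… → ⌈·⌉ = 167
j=5: r + 4k = 213.321571… → ⌈·⌉ = 214
j=6: r + 5k = 259.678714… → ⌈·⌉ = 260
j=7: r + 6k = 306.035857… → ⌈·⌉ = 307
j=8: r + 7k = 352.393 → ⌈·⌉ = 353
j=9: r + 8k = 398.750142… → ⌈·⌉ = 399
j=10: r + 9k = 445.107285… → ⌈·⌉ = 446
j=11: r + 10k = 491.464428… → ⌈·⌉ = 492
j=12: r + 11k = 537.821571… → ⌈·⌉ = 538
j=13: r + 12k = 584.178714… → ⌈·⌉ = 585
j=14: r + 13k = 630.535857… → ⌈·⌉ = 631

28, 75, 121, 167, 214, 260, 307, 353, 399, 446, 492, 538, 585, 631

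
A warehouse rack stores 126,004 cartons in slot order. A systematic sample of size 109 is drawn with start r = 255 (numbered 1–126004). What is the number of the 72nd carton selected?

82331

k = 126004/109 = 1156
72nd selection = r + (72−1)·k = 255 + 71×1156 = 255 + 82076 = 82331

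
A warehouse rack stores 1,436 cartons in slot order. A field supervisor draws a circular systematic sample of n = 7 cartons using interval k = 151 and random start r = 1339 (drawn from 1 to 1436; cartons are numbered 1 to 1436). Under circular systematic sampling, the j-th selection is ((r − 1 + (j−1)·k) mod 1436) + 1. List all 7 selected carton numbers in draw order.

Selection 1: 1339
Selection 2: 1339 + 151 = 1490 → 1490 − 1436 = 54
Selection 3: 54 + 151 = 205
Selection 4: 205 + 151 = 356
Selection 5: 356 + 151 = 507
Selection 6: 507 + 151 = 658
Selection 7: 658 + 151 = 809

1339, 54, 205, 356, 507, 658, 809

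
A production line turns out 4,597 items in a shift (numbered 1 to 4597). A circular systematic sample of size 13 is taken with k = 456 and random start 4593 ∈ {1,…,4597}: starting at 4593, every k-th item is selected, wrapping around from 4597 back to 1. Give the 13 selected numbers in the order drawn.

Selection 1: 4593
Selection 2: 4593 + 456 = 5049 → 5049 − 4597 = 452
Selection 3: 452 + 456 = 908
Selection 4: 908 + 456 = 1364
Selection 5: 1364 + 456 = 1820
Selection 6: 1820 + 456 = 2276
Selection 7: 2276 + 456 = 2732
Selection 8: 2732 + 456 = 3188
Selection 9: 3188 + 456 = 3644
Selection 10: 3644 + 456 = 4100
Selection 11: 4100 + 456 = 4556
Selection 12: 4556 + 456 = 5012 → 5012 − 4597 = 415
Selection 13: 415 + 456 = 871

4593, 452, 908, 1364, 1820, 2276, 2732, 3188, 3644, 4100, 4556, 415, 871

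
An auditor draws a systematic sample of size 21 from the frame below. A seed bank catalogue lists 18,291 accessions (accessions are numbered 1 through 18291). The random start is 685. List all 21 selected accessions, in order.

685, 1556, 2427, 3298, 4169, 5040, 5911, 6782, 7653, 8524, 9395, 10266, 11137, 12008, 12879, 13750, 14621, 15492, 16363, 17234, 18105

k = N/n = 18291/21 = 871
accession 1: 685
accession 2: 685 + 871 = 1556
accession 3: 1556 + 871 = 2427
accession 4: 2427 + 871 = 3298
accession 5: 3298 + 871 = 4169
accession 6: 4169 + 871 = 5040
accession 7: 5040 + 871 = 5911
accession 8: 5911 + 871 = 6782
accession 9: 6782 + 871 = 7653
accession 10: 7653 + 871 = 8524
accession 11: 8524 + 871 = 9395
accession 12: 9395 + 871 = 10266
accession 13: 10266 + 871 = 11137
accession 14: 11137 + 871 = 12008
accession 15: 12008 + 871 = 12879
accession 16: 12879 + 871 = 13750
accession 17: 13750 + 871 = 14621
accession 18: 14621 + 871 = 15492
accession 19: 15492 + 871 = 16363
accession 20: 16363 + 871 = 17234
accession 21: 17234 + 871 = 18105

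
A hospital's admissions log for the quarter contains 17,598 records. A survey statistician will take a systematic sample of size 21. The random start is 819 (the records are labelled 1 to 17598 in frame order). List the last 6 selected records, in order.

13389, 14227, 15065, 15903, 16741, 17579

k = N/n = 17598/21 = 838
16th selection = 819 + 15×838 = 13389
17th: 13389 + 838 = 14227
18th: 14227 + 838 = 15065
19th: 15065 + 838 = 15903
20th: 15903 + 838 = 16741
21st: 16741 + 838 = 17579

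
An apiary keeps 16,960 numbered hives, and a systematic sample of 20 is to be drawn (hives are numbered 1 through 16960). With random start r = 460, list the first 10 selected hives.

k = N/n = 16960/20 = 848
hive 1: 460
hive 2: 460 + 848 = 1308
hive 3: 1308 + 848 = 2156
hive 4: 2156 + 848 = 3004
hive 5: 3004 + 848 = 3852
hive 6: 3852 + 848 = 4700
hive 7: 4700 + 848 = 5548
hive 8: 5548 + 848 = 6396
hive 9: 6396 + 848 = 7244
hive 10: 7244 + 848 = 8092

460, 1308, 2156, 3004, 3852, 4700, 5548, 6396, 7244, 8092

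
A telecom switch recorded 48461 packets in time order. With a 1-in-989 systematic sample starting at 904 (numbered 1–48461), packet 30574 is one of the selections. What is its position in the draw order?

31

k = 989
position = (30574 − 904)/989 + 1 = 29670/989 + 1 = 30 + 1 = 31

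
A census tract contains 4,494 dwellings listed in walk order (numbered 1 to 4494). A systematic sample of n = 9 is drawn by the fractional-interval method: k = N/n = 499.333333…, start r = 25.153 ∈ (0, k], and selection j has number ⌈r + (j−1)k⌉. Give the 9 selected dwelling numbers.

26, 525, 1024, 1524, 2023, 2522, 3022, 3521, 4020

j=1: r + 0k = 25.153 → ⌈·⌉ = 26
j=2: r + 1k = 524.486333… → ⌈·⌉ = 525
j=3: r + 2k = 1023.819666… → ⌈·⌉ = 1024
j=4: r + 3k = 1523.153 → ⌈·⌉ = 1524
j=5: r + 4k = 2022.486333… → ⌈·⌉ = 2023
j=6: r + 5k = 2521.819666… → ⌈·⌉ = 2522
j=7: r + 6k = 3021.153 → ⌈·⌉ = 3022
j=8: r + 7k = 3520.486333… → ⌈·⌉ = 3521
j=9: r + 8k = 4019.819666… → ⌈·⌉ = 4020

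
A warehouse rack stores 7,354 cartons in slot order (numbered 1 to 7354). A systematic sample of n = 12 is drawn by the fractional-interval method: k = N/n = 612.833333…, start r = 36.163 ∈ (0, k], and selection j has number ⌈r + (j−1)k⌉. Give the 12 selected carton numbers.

37, 649, 1262, 1875, 2488, 3101, 3714, 4326, 4939, 5552, 6165, 6778

j=1: r + 0k = 36.163 → ⌈·⌉ = 37
j=2: r + 1k = 648.996333… → ⌈·⌉ = 649
j=3: r + 2k = 1261.829666… → ⌈·⌉ = 1262
j=4: r + 3k = 1874.663 → ⌈·⌉ = 1875
j=5: r + 4k = 2487.496333… → ⌈·⌉ = 2488
j=6: r + 5k = 3100.329666… → ⌈·⌉ = 3101
j=7: r + 6k = 3713.163 → ⌈·⌉ = 3714
j=8: r + 7k = 4325.996333… → ⌈·⌉ = 4326
j=9: r + 8k = 4938.829666… → ⌈·⌉ = 4939
j=10: r + 9k = 5551.663 → ⌈·⌉ = 5552
j=11: r + 10k = 6164.496333… → ⌈·⌉ = 6165
j=12: r + 11k = 6777.329666… → ⌈·⌉ = 6778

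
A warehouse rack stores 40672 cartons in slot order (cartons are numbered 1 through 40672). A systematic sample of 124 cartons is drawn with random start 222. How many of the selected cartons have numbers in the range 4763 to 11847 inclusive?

22

k = 40672/124 = 328
First selection ≥ 4763: 222 + ⌈(4763−222)/328⌉·328 = 222 + 14×328 = 4814
Last selection ≤ 11847: 222 + ⌊(11847−222)/328⌋·328 = 222 + 35×328 = 11702
Count = 35 − 14 + 1 = 22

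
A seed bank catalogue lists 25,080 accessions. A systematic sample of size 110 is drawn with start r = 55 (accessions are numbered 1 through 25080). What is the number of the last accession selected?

24907

k = 25080/110 = 228
110th selection = r + (110−1)·k = 55 + 109×228 = 55 + 24852 = 24907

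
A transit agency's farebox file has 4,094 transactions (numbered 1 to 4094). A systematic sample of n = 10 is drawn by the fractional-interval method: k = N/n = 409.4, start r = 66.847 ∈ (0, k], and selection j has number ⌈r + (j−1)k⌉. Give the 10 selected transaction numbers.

67, 477, 886, 1296, 1705, 2114, 2524, 2933, 3343, 3752

j=1: r + 0k = 66.847 → ⌈·⌉ = 67
j=2: r + 1k = 476.247 → ⌈·⌉ = 477
j=3: r + 2k = 885.647 → ⌈·⌉ = 886
j=4: r + 3k = 1295.047 → ⌈·⌉ = 1296
j=5: r + 4k = 1704.447 → ⌈·⌉ = 1705
j=6: r + 5k = 2113.847 → ⌈·⌉ = 2114
j=7: r + 6k = 2523.247 → ⌈·⌉ = 2524
j=8: r + 7k = 2932.647 → ⌈·⌉ = 2933
j=9: r + 8k = 3342.047 → ⌈·⌉ = 3343
j=10: r + 9k = 3751.447 → ⌈·⌉ = 3752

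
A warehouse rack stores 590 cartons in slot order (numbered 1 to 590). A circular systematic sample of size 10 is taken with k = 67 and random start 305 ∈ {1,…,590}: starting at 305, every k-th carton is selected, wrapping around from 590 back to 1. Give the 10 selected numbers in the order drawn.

305, 372, 439, 506, 573, 50, 117, 184, 251, 318

Selection 1: 305
Selection 2: 305 + 67 = 372
Selection 3: 372 + 67 = 439
Selection 4: 439 + 67 = 506
Selection 5: 506 + 67 = 573
Selection 6: 573 + 67 = 640 → 640 − 590 = 50
Selection 7: 50 + 67 = 117
Selection 8: 117 + 67 = 184
Selection 9: 184 + 67 = 251
Selection 10: 251 + 67 = 318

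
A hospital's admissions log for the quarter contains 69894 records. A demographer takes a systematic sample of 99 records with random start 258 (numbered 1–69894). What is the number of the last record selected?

k = 69894/99 = 706
99th selection = r + (99−1)·k = 258 + 98×706 = 258 + 69188 = 69446

69446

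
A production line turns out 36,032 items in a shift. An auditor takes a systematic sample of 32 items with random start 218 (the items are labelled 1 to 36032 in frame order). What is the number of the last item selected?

k = 36032/32 = 1126
32nd selection = r + (32−1)·k = 218 + 31×1126 = 218 + 34906 = 35124

35124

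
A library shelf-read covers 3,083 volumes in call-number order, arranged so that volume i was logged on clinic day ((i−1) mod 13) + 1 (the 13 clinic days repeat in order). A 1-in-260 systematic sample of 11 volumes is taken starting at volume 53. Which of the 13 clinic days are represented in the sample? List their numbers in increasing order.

1

Consecutive selections differ by k = 260, so their clinic day numbers differ by 260 mod 13 = 0.
gcd(260, 13) = 13, so the sample visits 13/13 = 1 distinct residues mod 13.
Start 53 is clinic day 1; the clinic days hit are 1.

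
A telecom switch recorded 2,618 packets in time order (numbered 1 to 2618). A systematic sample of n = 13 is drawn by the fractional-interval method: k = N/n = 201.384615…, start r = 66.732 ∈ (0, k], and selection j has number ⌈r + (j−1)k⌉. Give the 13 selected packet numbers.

67, 269, 470, 671, 873, 1074, 1276, 1477, 1678, 1880, 2081, 2282, 2484

j=1: r + 0k = 66.732 → ⌈·⌉ = 67
j=2: r + 1k = 268.116615… → ⌈·⌉ = 269
j=3: r + 2k = 469.501230… → ⌈·⌉ = 470
j=4: r + 3k = 670.885846… → ⌈·⌉ = 671
j=5: r + 4k = 872.270461… → ⌈·⌉ = 873
j=6: r + 5k = 1073.655076… → ⌈·⌉ = 1074
j=7: r + 6k = 1275.039692… → ⌈·⌉ = 1276
j=8: r + 7k = 1476.424307… → ⌈·⌉ = 1477
j=9: r + 8k = 1677.808923… → ⌈·⌉ = 1678
j=10: r + 9k = 1879.193538… → ⌈·⌉ = 1880
j=11: r + 10k = 2080.578153… → ⌈·⌉ = 2081
j=12: r + 11k = 2281.962769… → ⌈·⌉ = 2282
j=13: r + 12k = 2483.347384… → ⌈·⌉ = 2484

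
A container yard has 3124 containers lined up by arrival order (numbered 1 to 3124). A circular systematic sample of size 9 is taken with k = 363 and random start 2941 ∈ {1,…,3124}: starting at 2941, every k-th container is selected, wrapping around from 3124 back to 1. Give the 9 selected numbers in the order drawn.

Selection 1: 2941
Selection 2: 2941 + 363 = 3304 → 3304 − 3124 = 180
Selection 3: 180 + 363 = 543
Selection 4: 543 + 363 = 906
Selection 5: 906 + 363 = 1269
Selection 6: 1269 + 363 = 1632
Selection 7: 1632 + 363 = 1995
Selection 8: 1995 + 363 = 2358
Selection 9: 2358 + 363 = 2721

2941, 180, 543, 906, 1269, 1632, 1995, 2358, 2721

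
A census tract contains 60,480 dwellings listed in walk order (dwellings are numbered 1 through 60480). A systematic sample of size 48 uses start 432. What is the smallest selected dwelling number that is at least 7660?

7992

k = 60480/48 = 1260
Steps past start: ⌈(7660 − 432)/1260⌉ = ⌈7228/1260⌉ = 6
Selected dwelling: 432 + 6×1260 = 7992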